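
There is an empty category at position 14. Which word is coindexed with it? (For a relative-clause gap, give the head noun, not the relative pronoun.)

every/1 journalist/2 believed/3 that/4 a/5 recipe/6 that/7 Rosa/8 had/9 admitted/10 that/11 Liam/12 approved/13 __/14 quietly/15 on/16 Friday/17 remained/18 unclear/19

6

The gap at 14 is the object of "approved", inside a relative clause.
The relative pronoun is "that" (word 7); it is bound by the head noun immediately before it.
Its filler is the head noun "recipe", at word 6.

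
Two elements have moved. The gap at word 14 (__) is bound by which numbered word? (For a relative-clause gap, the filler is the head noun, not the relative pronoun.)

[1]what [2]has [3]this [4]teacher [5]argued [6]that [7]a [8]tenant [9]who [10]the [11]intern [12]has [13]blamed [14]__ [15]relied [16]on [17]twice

The marked gap is inside the relative clause, the direct object of "blamed".
Its filler is the head noun "tenant" (via "who"), at word 8.
(The other dependency links word 1 to a gap after word 16.)

8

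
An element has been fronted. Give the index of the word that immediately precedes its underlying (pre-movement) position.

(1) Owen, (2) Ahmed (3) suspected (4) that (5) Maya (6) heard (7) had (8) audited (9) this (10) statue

6

The displaced element is "Owen" (word 1).
It is linked across 2 clause boundaries (that → Ø).
It functions as the subject of "audited", so the gap sits immediately after word 6 ("heard").
Base order: Ahmed suspected that Maya heard that Owen had audited this statue.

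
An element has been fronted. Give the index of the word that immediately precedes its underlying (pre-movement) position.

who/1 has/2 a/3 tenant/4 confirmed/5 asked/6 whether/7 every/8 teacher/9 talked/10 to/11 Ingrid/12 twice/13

The displaced element is "who" (word 1).
It is linked across 1 clause boundary (Ø).
It functions as the subject of "asked", so the gap sits immediately after word 5 ("confirmed").
Base order: A tenant has confirmed that who asked whether every teacher talked to Ingrid twice.

5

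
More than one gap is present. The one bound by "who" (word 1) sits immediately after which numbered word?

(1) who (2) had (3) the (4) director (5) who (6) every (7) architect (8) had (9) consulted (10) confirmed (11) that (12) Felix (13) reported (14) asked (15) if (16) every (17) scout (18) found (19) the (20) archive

13

The displaced element is "who" (word 1).
It is linked across 2 clause boundaries (that → Ø).
It functions as the subject of "asked", so the gap sits immediately after word 13 ("reported").
Base order: The director who every architect had consulted had confirmed that Felix reported that who asked if every scout found the archive.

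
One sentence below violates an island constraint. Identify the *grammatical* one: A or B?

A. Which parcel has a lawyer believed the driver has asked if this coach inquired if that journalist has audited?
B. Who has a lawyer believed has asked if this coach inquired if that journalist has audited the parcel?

B

In A, the wh-phrase is extracted from inside a wh-island (introduced by "if"), which blocks movement.
In B, the extraction path crosses only that-complement boundaries, which are transparent.
So B is grammatical.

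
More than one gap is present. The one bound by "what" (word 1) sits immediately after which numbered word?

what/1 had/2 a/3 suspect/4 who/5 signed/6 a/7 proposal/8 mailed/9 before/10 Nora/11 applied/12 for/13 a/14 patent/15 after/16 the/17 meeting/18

9

The displaced element is "what" (word 1).
It functions as the direct object of "mailed", so the gap sits immediately after word 9 ("mailed").
Base order: A suspect who signed a proposal had mailed what before Nora applied for a patent after the meeting.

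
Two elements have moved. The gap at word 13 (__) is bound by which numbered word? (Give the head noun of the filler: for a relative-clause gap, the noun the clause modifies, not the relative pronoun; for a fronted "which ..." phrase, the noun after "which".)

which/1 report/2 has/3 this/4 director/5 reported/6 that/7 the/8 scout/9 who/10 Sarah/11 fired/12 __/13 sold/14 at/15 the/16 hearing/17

9

The marked gap is inside the relative clause, the direct object of "fired".
Its filler is the head noun "scout" (via "who"), at word 9.
(The other dependency links word 2 to a gap after word 14.)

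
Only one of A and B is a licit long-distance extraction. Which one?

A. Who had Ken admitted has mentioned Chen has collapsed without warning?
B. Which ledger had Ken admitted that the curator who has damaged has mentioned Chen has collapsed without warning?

A

In B, the wh-phrase is extracted from inside a complex-NP island (relative clause) (introduced by "who"), which blocks movement.
In A, the extraction path crosses only that-complement boundaries, which are transparent.
So A is grammatical.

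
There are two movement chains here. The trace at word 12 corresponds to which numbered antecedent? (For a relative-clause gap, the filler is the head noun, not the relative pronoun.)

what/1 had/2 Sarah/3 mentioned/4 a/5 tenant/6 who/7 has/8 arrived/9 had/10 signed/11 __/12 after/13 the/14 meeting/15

1

The marked gap is the direct object of "signed".
Its filler is the fronted wh-phrase "what", at word 1.
(The other dependency links word 6 to a gap after word 7.)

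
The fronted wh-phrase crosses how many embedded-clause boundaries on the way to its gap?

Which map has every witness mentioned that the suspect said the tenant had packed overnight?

2

"which map" is extracted from the object of "packed".
Boundaries crossed, outermost first: [that], [Ø] — 2 in total.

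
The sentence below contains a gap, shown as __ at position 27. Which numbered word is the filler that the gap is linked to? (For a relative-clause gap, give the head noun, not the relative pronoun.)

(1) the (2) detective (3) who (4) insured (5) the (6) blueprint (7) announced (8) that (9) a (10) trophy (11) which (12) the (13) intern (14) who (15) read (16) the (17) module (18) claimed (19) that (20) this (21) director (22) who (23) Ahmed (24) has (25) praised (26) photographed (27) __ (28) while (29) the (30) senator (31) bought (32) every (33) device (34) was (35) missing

The gap at 27 is the object of "photographed", inside a relative clause.
The relative pronoun is "which" (word 11); it is bound by the head noun immediately before it.
Its filler is the head noun "trophy", at word 10.

10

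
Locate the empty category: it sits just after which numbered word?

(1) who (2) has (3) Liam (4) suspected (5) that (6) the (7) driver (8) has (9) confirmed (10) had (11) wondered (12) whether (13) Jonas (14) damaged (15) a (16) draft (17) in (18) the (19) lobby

The displaced element is "who" (word 1).
It is linked across 2 clause boundaries (that → Ø).
It functions as the subject of "wondered", so the gap sits immediately after word 9 ("confirmed").
Base order: Liam has suspected that the driver has confirmed that who had wondered whether Jonas damaged a draft in the lobby.

9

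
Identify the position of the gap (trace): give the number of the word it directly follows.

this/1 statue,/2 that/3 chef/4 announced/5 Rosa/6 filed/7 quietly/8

7

The displaced element is "this statue" (word 2).
It is linked across 1 clause boundary (Ø).
It functions as the direct object of "filed", so the gap sits immediately after word 7 ("filed").
Base order: That chef announced Rosa filed this statue quietly.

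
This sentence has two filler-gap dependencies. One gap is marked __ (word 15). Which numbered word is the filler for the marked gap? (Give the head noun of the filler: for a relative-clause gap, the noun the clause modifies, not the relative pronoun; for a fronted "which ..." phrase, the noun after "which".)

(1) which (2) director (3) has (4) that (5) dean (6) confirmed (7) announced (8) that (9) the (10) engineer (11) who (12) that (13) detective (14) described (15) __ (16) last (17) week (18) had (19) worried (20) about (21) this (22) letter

10

The marked gap is inside the relative clause, the direct object of "described".
Its filler is the head noun "engineer" (via "who"), at word 10.
(The other dependency links word 2 to a gap after word 6.)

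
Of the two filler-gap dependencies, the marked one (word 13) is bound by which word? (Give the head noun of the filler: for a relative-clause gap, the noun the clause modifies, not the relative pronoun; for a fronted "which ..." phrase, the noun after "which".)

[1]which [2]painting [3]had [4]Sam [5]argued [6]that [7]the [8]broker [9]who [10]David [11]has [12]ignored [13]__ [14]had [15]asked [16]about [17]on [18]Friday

8

The marked gap is inside the relative clause, the direct object of "ignored".
Its filler is the head noun "broker" (via "who"), at word 8.
(The other dependency links word 2 to a gap after word 16.)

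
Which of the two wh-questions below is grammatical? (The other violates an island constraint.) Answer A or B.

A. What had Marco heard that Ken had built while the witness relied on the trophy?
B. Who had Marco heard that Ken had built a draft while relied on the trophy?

A

In B, the wh-phrase is extracted from inside an adjunct island (introduced by "while"), which blocks movement.
In A, the extraction path crosses only that-complement boundaries, which are transparent.
So A is grammatical.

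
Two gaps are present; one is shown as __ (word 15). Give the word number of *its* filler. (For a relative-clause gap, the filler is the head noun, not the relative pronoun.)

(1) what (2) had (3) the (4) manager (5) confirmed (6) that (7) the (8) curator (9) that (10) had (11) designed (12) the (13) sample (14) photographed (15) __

1

The marked gap is the direct object of "photographed".
Its filler is the fronted wh-phrase "what", at word 1.
(The other dependency links word 8 to a gap after word 9.)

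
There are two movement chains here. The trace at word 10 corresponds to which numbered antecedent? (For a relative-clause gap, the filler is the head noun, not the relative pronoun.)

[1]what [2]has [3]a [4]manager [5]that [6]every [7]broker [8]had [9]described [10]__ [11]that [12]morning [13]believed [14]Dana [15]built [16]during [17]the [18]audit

The marked gap is inside the relative clause, the direct object of "described".
Its filler is the head noun "manager" (via "that"), at word 4.
(The other dependency links word 1 to a gap after word 15.)

4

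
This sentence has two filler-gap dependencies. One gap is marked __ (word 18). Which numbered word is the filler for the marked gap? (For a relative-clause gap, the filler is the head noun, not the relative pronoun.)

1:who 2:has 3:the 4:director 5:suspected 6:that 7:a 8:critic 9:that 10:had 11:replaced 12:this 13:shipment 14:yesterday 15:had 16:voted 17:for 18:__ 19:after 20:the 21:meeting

The marked gap is the object of the preposition "for" of "voted".
Its filler is the fronted wh-phrase "who", at word 1.
(The other dependency links word 8 to a gap after word 9.)

1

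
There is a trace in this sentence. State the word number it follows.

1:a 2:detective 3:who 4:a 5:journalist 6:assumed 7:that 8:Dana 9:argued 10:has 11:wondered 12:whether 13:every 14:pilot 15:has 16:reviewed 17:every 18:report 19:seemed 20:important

9

The displaced element is "a detective" (word 2).
It is linked across 2 clause boundaries (that → Ø).
It functions as the subject of "wondered", so the gap sits immediately after word 9 ("argued").
Base order: A journalist assumed that Dana argued that a detective has wondered whether every pilot has reviewed every report.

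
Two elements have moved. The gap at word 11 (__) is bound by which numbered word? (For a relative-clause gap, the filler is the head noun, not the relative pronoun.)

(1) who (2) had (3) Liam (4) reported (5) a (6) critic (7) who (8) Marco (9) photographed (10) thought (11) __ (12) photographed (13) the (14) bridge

The marked gap is the subject of "photographed".
Its filler is the fronted wh-phrase "who", at word 1.
(The other dependency links word 6 to a gap after word 9.)

1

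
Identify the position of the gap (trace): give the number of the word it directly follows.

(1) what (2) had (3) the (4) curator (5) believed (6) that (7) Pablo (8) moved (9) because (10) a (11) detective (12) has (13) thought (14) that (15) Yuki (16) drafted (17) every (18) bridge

8

The displaced element is "what" (word 1).
It is linked across 1 clause boundary (that).
It functions as the direct object of "moved", so the gap sits immediately after word 8 ("moved").
Base order: The curator had believed that Pablo moved what because a detective has thought that Yuki drafted every bridge.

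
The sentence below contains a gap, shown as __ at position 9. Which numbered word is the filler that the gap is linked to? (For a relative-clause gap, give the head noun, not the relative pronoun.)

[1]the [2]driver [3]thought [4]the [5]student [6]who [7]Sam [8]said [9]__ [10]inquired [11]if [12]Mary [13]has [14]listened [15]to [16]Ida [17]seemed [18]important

The gap at 9 is the subject of "inquired", inside a relative clause.
The relative pronoun is "who" (word 6); it is bound by the head noun immediately before it.
Its filler is the head noun "student", at word 5.

5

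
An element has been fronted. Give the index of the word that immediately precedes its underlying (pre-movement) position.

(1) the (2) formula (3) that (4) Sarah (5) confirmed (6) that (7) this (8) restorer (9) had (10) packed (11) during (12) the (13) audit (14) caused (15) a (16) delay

The displaced element is "the formula" (word 2).
It is linked across 1 clause boundary (that).
It functions as the direct object of "packed", so the gap sits immediately after word 10 ("packed").
Base order: Sarah confirmed that this restorer had packed the formula during the audit.

10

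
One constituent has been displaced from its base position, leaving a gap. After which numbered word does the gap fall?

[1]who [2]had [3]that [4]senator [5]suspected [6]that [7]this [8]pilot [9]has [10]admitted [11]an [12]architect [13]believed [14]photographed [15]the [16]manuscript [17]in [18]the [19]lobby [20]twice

The displaced element is "who" (word 1).
It is linked across 3 clause boundaries (that → Ø → Ø).
It functions as the subject of "photographed", so the gap sits immediately after word 13 ("believed").
Base order: That senator had suspected that this pilot has admitted an architect believed who photographed the manuscript in the lobby twice.

13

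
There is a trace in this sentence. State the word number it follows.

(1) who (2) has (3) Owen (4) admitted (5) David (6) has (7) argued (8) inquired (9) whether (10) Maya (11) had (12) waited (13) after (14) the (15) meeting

The displaced element is "who" (word 1).
It is linked across 2 clause boundaries (Ø → Ø).
It functions as the subject of "inquired", so the gap sits immediately after word 7 ("argued").
Base order: Owen has admitted David has argued that who inquired whether Maya had waited after the meeting.

7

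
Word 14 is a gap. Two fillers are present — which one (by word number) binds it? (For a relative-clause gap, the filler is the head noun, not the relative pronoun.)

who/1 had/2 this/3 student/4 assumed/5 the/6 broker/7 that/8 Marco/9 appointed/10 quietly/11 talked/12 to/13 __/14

1

The marked gap is the object of the preposition "to" of "talked".
Its filler is the fronted wh-phrase "who", at word 1.
(The other dependency links word 7 to a gap after word 10.)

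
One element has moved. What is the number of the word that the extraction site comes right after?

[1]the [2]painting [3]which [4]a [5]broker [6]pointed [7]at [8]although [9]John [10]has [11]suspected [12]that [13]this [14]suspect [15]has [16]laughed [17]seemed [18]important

7

The displaced element is "the painting" (word 2).
It functions as the object of the preposition "at" of "pointed", so the gap sits immediately after word 7 ("at").
Base order: A broker pointed at the painting although John has suspected that this suspect has laughed.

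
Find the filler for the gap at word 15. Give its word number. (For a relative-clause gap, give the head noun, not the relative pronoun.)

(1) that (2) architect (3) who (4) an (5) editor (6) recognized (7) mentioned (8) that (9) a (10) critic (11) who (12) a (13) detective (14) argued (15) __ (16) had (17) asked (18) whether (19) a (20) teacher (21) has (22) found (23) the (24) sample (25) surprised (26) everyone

The gap at 15 is the subject of "asked", inside a relative clause.
The relative pronoun is "who" (word 11); it is bound by the head noun immediately before it.
Its filler is the head noun "critic", at word 10.

10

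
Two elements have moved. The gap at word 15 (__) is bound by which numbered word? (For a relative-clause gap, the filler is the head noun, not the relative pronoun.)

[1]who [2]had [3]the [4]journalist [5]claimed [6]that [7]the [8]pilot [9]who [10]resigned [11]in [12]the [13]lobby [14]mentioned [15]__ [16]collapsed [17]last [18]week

1

The marked gap is the subject of "collapsed".
Its filler is the fronted wh-phrase "who", at word 1.
(The other dependency links word 8 to a gap after word 9.)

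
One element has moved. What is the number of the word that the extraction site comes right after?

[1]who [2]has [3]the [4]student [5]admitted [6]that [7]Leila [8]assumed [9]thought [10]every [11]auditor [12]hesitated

8

The displaced element is "who" (word 1).
It is linked across 2 clause boundaries (that → Ø).
It functions as the subject of "thought", so the gap sits immediately after word 8 ("assumed").
Base order: The student has admitted that Leila assumed that who thought every auditor hesitated.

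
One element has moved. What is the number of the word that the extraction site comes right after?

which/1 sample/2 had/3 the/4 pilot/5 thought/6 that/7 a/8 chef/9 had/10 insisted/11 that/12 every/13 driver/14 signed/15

The displaced element is "which sample" (word 2).
It is linked across 2 clause boundaries (that → that).
It functions as the direct object of "signed", so the gap sits immediately after word 15 ("signed").
Base order: The pilot had thought that a chef had insisted that every driver signed which sample.

15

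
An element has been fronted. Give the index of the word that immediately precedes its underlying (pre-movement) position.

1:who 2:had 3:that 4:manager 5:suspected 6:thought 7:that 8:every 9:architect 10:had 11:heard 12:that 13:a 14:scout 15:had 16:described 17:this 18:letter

5

The displaced element is "who" (word 1).
It is linked across 1 clause boundary (Ø).
It functions as the subject of "thought", so the gap sits immediately after word 5 ("suspected").
Base order: That manager had suspected that who thought that every architect had heard that a scout had described this letter.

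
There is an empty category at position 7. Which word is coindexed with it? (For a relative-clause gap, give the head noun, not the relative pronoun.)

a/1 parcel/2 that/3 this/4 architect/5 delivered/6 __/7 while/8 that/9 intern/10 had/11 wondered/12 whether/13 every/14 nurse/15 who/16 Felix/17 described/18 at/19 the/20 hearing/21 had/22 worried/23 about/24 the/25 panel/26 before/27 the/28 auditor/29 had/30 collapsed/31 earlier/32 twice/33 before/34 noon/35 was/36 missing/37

2

The gap at 7 is the object of "delivered", inside a relative clause.
The relative pronoun is "that" (word 3); it is bound by the head noun immediately before it.
Its filler is the head noun "parcel", at word 2.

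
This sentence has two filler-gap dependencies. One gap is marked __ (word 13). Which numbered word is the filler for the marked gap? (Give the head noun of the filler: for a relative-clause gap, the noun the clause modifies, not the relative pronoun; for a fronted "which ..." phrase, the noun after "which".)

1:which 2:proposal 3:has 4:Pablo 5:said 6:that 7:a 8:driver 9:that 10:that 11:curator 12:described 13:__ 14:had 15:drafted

8

The marked gap is inside the relative clause, the direct object of "described".
Its filler is the head noun "driver" (via "that"), at word 8.
(The other dependency links word 2 to a gap after word 15.)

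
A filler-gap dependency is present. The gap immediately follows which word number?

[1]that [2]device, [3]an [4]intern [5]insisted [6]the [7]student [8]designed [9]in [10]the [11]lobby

The displaced element is "that device" (word 2).
It is linked across 1 clause boundary (Ø).
It functions as the direct object of "designed", so the gap sits immediately after word 8 ("designed").
Base order: An intern insisted the student designed that device in the lobby.

8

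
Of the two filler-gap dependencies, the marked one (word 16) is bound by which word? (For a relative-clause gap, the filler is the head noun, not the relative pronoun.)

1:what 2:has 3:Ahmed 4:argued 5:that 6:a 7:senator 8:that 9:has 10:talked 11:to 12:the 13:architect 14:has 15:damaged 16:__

The marked gap is the direct object of "damaged".
Its filler is the fronted wh-phrase "what", at word 1.
(The other dependency links word 7 to a gap after word 8.)

1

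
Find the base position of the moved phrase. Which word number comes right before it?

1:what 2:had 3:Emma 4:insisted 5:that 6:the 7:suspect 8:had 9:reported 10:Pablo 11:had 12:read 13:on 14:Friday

12

The displaced element is "what" (word 1).
It is linked across 2 clause boundaries (that → Ø).
It functions as the direct object of "read", so the gap sits immediately after word 12 ("read").
Base order: Emma had insisted that the suspect had reported Pablo had read what on Friday.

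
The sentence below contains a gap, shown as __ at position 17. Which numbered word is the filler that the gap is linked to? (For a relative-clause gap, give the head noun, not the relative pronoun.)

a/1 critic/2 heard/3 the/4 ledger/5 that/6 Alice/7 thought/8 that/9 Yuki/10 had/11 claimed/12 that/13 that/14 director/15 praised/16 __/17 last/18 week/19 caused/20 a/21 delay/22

The gap at 17 is the object of "praised", inside a relative clause.
The relative pronoun is "that" (word 6); it is bound by the head noun immediately before it.
Its filler is the head noun "ledger", at word 5.

5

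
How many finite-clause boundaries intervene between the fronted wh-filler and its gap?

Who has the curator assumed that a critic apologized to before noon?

"who" is extracted from the PP object of "apologized".
Boundaries crossed, outermost first: [that] — 1 in total.

1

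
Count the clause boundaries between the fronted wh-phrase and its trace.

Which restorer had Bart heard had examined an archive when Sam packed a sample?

1

"which restorer" is extracted from the subject of "examined".
Boundaries crossed, outermost first: [Ø] — 1 in total.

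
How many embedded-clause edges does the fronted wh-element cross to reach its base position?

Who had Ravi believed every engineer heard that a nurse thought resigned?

3

"who" is extracted from the subject of "resigned".
Boundaries crossed, outermost first: [Ø], [that], [Ø] — 3 in total.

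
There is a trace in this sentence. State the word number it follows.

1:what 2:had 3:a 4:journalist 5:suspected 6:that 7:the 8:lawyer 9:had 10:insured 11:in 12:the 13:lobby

10

The displaced element is "what" (word 1).
It is linked across 1 clause boundary (that).
It functions as the direct object of "insured", so the gap sits immediately after word 10 ("insured").
Base order: A journalist had suspected that the lawyer had insured what in the lobby.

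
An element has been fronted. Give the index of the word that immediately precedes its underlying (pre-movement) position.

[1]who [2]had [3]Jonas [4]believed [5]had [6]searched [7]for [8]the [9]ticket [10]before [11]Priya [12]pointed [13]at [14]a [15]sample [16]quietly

4

The displaced element is "who" (word 1).
It is linked across 1 clause boundary (Ø).
It functions as the subject of "searched", so the gap sits immediately after word 4 ("believed").
Base order: Jonas had believed who had searched for the ticket before Priya pointed at a sample quietly.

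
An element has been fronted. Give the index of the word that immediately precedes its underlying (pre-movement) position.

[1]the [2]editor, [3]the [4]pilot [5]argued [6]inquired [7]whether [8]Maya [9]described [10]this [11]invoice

5

The displaced element is "the editor" (word 2).
It is linked across 1 clause boundary (Ø).
It functions as the subject of "inquired", so the gap sits immediately after word 5 ("argued").
Base order: The pilot argued the editor inquired whether Maya described this invoice.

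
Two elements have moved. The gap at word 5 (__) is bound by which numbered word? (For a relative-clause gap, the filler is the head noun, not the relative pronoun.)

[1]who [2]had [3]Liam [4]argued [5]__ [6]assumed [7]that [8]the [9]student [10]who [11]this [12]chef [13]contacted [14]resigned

1

The marked gap is the subject of "assumed".
Its filler is the fronted wh-phrase "who", at word 1.
(The other dependency links word 9 to a gap after word 13.)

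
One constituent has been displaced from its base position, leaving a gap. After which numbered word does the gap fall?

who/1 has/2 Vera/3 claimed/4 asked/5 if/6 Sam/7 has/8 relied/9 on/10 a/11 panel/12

4

The displaced element is "who" (word 1).
It is linked across 1 clause boundary (Ø).
It functions as the subject of "asked", so the gap sits immediately after word 4 ("claimed").
Base order: Vera has claimed that who asked if Sam has relied on a panel.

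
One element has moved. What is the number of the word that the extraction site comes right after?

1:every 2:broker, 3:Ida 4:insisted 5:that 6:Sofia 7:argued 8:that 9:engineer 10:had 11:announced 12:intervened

The displaced element is "every broker" (word 2).
It is linked across 3 clause boundaries (that → Ø → Ø).
It functions as the subject of "intervened", so the gap sits immediately after word 11 ("announced").
Base order: Ida insisted that Sofia argued that engineer had announced every broker intervened.

11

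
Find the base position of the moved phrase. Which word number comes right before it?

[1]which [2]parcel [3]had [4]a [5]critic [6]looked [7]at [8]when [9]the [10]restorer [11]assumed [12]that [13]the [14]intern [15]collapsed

7

The displaced element is "which parcel" (word 2).
It functions as the object of the preposition "at" of "looked", so the gap sits immediately after word 7 ("at").
Base order: A critic had looked at which parcel when the restorer assumed that the intern collapsed.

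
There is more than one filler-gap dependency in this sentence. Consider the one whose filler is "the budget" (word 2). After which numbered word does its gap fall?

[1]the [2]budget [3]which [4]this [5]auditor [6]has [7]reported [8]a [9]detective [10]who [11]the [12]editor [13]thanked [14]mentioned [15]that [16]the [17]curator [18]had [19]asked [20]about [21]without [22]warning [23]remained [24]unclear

The displaced element is "the budget" (word 2).
It is linked across 2 clause boundaries (Ø → that).
It functions as the object of the preposition "about" of "asked", so the gap sits immediately after word 20 ("about").
Base order: This auditor has reported a detective who the editor thanked mentioned that the curator had asked about the budget without warning.

20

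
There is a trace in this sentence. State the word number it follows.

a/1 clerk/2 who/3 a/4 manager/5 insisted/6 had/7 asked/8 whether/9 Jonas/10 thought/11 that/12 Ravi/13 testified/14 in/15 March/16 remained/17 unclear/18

The displaced element is "a clerk" (word 2).
It is linked across 1 clause boundary (Ø).
It functions as the subject of "asked", so the gap sits immediately after word 6 ("insisted").
Base order: A manager insisted that a clerk had asked whether Jonas thought that Ravi testified in March.

6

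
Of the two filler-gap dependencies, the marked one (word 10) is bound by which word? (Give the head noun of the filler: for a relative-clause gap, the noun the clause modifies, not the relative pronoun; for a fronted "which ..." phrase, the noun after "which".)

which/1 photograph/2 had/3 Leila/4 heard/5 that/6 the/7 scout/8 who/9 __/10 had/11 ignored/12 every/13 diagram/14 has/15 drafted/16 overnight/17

The marked gap is inside the relative clause, the subject of "ignored".
Its filler is the head noun "scout" (via "who"), at word 8.
(The other dependency links word 2 to a gap after word 16.)

8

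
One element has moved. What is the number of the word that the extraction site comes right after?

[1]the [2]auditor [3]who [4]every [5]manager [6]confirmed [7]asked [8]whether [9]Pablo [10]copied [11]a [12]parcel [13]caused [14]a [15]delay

6

The displaced element is "the auditor" (word 2).
It is linked across 1 clause boundary (Ø).
It functions as the subject of "asked", so the gap sits immediately after word 6 ("confirmed").
Base order: Every manager confirmed that the auditor asked whether Pablo copied a parcel.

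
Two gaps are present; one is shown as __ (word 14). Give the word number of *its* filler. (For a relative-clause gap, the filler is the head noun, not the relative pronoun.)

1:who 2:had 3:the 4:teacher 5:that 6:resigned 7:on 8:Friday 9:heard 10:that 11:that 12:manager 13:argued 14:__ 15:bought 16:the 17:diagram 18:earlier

The marked gap is the subject of "bought".
Its filler is the fronted wh-phrase "who", at word 1.
(The other dependency links word 4 to a gap after word 5.)

1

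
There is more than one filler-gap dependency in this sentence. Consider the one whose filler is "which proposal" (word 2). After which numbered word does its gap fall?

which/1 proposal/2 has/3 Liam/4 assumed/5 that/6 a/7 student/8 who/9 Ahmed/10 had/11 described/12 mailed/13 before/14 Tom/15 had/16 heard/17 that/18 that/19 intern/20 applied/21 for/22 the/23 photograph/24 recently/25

13

The displaced element is "which proposal" (word 2).
It is linked across 1 clause boundary (that).
It functions as the direct object of "mailed", so the gap sits immediately after word 13 ("mailed").
Base order: Liam has assumed that a student who Ahmed had described mailed which proposal before Tom had heard that that intern applied for the photograph recently.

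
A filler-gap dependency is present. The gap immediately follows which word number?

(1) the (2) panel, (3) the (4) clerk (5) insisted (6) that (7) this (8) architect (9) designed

9

The displaced element is "the panel" (word 2).
It is linked across 1 clause boundary (that).
It functions as the direct object of "designed", so the gap sits immediately after word 9 ("designed").
Base order: The clerk insisted that this architect designed the panel.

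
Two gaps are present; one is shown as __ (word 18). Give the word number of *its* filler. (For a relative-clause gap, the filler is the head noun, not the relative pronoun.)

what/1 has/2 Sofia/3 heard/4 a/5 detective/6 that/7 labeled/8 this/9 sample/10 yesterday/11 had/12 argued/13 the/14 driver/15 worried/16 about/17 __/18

The marked gap is the object of the preposition "about" of "worried".
Its filler is the fronted wh-phrase "what", at word 1.
(The other dependency links word 6 to a gap after word 7.)

1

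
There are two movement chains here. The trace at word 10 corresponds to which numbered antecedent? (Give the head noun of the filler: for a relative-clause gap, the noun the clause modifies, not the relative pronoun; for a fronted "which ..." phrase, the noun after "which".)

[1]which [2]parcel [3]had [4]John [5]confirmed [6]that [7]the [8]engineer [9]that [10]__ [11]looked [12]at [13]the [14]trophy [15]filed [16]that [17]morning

The marked gap is inside the relative clause, the subject of "looked".
Its filler is the head noun "engineer" (via "that"), at word 8.
(The other dependency links word 2 to a gap after word 15.)

8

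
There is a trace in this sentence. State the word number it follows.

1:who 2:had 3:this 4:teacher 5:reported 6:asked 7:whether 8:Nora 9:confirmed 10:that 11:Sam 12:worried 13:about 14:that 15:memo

5

The displaced element is "who" (word 1).
It is linked across 1 clause boundary (Ø).
It functions as the subject of "asked", so the gap sits immediately after word 5 ("reported").
Base order: This teacher had reported who asked whether Nora confirmed that Sam worried about that memo.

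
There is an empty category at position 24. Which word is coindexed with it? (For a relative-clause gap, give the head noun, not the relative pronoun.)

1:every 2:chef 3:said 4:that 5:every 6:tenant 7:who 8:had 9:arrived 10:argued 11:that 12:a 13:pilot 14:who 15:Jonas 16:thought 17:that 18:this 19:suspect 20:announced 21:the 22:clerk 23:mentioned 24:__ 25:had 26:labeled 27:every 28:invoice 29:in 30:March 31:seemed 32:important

13

The gap at 24 is the subject of "labeled", inside a relative clause.
The relative pronoun is "who" (word 14); it is bound by the head noun immediately before it.
Its filler is the head noun "pilot", at word 13.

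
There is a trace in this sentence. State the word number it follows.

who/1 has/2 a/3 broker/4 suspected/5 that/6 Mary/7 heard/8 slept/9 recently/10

8

The displaced element is "who" (word 1).
It is linked across 2 clause boundaries (that → Ø).
It functions as the subject of "slept", so the gap sits immediately after word 8 ("heard").
Base order: A broker has suspected that Mary heard that who slept recently.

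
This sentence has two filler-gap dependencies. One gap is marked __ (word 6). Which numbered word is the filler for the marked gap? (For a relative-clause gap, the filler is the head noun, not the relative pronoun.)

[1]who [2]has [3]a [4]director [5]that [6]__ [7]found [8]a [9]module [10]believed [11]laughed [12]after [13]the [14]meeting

4

The marked gap is inside the relative clause, the subject of "found".
Its filler is the head noun "director" (via "that"), at word 4.
(The other dependency links word 1 to a gap after word 10.)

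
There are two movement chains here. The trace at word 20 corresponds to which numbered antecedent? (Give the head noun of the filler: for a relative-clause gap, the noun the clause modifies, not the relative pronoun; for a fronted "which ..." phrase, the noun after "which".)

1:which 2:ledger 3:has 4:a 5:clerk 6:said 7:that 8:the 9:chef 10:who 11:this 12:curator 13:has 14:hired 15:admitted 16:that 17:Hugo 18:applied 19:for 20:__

2

The marked gap is the object of the preposition "for" of "applied".
Its filler is the fronted wh-phrase "which ledger", at word 2.
(The other dependency links word 9 to a gap after word 14.)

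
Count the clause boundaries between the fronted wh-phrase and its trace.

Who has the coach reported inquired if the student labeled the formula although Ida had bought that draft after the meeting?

"who" is extracted from the subject of "inquired".
Boundaries crossed, outermost first: [Ø] — 1 in total.

1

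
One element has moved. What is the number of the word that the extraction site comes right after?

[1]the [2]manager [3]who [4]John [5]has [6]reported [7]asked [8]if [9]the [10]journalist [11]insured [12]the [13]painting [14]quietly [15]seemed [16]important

The displaced element is "the manager" (word 2).
It is linked across 1 clause boundary (Ø).
It functions as the subject of "asked", so the gap sits immediately after word 6 ("reported").
Base order: John has reported the manager asked if the journalist insured the painting quietly.

6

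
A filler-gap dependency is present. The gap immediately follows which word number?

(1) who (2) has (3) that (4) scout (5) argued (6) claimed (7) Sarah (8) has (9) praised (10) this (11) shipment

The displaced element is "who" (word 1).
It is linked across 1 clause boundary (Ø).
It functions as the subject of "claimed", so the gap sits immediately after word 5 ("argued").
Base order: That scout has argued that who claimed Sarah has praised this shipment.

5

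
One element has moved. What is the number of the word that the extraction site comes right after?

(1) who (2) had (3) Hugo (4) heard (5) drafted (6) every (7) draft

The displaced element is "who" (word 1).
It is linked across 1 clause boundary (Ø).
It functions as the subject of "drafted", so the gap sits immediately after word 4 ("heard").
Base order: Hugo had heard that who drafted every draft.

4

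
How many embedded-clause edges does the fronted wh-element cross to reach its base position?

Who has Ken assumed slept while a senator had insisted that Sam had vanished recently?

1

"who" is extracted from the subject of "slept".
Boundaries crossed, outermost first: [Ø] — 1 in total.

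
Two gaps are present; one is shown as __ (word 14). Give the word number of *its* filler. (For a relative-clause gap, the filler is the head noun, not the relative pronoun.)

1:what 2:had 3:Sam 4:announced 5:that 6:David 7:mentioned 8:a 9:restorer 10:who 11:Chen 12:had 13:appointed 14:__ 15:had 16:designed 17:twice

9

The marked gap is inside the relative clause, the direct object of "appointed".
Its filler is the head noun "restorer" (via "who"), at word 9.
(The other dependency links word 1 to a gap after word 16.)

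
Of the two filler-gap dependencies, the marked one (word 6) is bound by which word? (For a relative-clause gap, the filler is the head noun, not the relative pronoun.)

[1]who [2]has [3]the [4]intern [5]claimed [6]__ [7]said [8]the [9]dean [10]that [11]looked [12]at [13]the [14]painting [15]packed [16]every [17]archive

The marked gap is the subject of "said".
Its filler is the fronted wh-phrase "who", at word 1.
(The other dependency links word 9 to a gap after word 10.)

1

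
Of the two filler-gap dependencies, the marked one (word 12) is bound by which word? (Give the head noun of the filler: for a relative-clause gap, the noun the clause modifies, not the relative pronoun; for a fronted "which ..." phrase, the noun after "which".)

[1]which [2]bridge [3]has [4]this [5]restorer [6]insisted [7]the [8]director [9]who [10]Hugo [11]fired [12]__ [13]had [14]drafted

8

The marked gap is inside the relative clause, the direct object of "fired".
Its filler is the head noun "director" (via "who"), at word 8.
(The other dependency links word 2 to a gap after word 14.)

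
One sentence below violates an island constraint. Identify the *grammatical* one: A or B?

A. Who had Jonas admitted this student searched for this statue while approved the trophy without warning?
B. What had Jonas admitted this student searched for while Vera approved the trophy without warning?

In A, the wh-phrase is extracted from inside an adjunct island (introduced by "while"), which blocks movement.
In B, the extraction path crosses only that-complement boundaries, which are transparent.
So B is grammatical.

B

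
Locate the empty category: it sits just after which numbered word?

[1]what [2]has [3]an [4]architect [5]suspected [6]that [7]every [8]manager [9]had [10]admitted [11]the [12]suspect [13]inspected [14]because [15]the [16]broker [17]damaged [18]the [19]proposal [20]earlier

13

The displaced element is "what" (word 1).
It is linked across 2 clause boundaries (that → Ø).
It functions as the direct object of "inspected", so the gap sits immediately after word 13 ("inspected").
Base order: An architect has suspected that every manager had admitted the suspect inspected what because the broker damaged the proposal earlier.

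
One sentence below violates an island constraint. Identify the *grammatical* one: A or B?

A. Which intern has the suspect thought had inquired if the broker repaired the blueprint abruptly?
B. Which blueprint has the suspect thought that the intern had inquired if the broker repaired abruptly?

In B, the wh-phrase is extracted from inside a wh-island (introduced by "if"), which blocks movement.
In A, the extraction path crosses only that-complement boundaries, which are transparent.
So A is grammatical.

A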